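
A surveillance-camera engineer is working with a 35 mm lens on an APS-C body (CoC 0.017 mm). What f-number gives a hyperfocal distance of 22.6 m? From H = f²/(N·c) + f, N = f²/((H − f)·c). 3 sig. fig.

Rearrange H = f²/(N·c) + f for N: N = f² / ((H − f)·c).
N = 35² / ((22600 − 35) × 0.017) = 1225 / 383.6 ≈ 3.19.

f/3.19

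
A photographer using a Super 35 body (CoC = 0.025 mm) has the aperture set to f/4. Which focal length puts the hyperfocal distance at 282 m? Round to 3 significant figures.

168 mm

From H = f²/(N·c) + f, with f ≪ H: f ≈ √(H·N·c) = √(282000 × 4 × 0.025) = √28200 ≈ 167.9 mm.
The +f correction barely moves this — solving exactly, f² + N·c·f − N·c·H = 0 ⇒ f = (−N·c + √((N·c)² + 4·N·c·H))/2 = (−0.1 + √112800)/2 ≈ 167.88 mm, so f ≈ 168 mm.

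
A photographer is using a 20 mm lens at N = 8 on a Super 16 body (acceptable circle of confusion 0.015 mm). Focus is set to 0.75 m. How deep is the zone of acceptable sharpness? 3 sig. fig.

345 mm

Hyperfocal distance H = f²/(N·c) + f = 20²/(8 × 0.015) + 20 = 400/0.12 + 20 ≈ 3353.3 mm ≈ 3.353 m.
Near limit Dn = s·(H − f)/(H + s − 2f) = 750 × (3353.3 − 20) / (3353.3 + 750 − 2 × 20) = 750 × 3333.3 / 4063.3 ≈ 615.26 mm.
Far limit Df = s·(H − f)/(H − s) = 750 × (3353.3 − 20) / (3353.3 − 750) = 750 × 3333.3 / 2603.3 ≈ 960.31 mm.
Depth of field = Df − Dn = 960.31 − 615.26 ≈ 345.05 mm.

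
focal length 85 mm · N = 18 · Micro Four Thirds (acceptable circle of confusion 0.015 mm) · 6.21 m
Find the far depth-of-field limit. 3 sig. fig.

Hyperfocal distance H = f²/(N·c) + f = 85²/(18 × 0.015) + 85 = 7225/0.27 + 85 ≈ 26844.3 mm ≈ 26.84 m.
Far limit Df = s·(H − f)/(H − s) = 6210 × (26844.3 − 85) / (26844.3 − 6210) = 6210 × 26759.3 / 20634.3 ≈ 8053.4 mm ≈ 8.05 m.

8.05 m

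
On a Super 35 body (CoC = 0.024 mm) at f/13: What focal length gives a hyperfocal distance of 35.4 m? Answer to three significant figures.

105 mm

From H = f²/(N·c) + f, with f ≪ H: f ≈ √(H·N·c) = √(35400 × 13 × 0.024) = √11045 ≈ 105.1 mm.
The +f correction barely moves this — solving exactly, f² + N·c·f − N·c·H = 0 ⇒ f = (−N·c + √((N·c)² + 4·N·c·H))/2 = (−0.312 + √44179)/2 ≈ 104.94 mm, so f ≈ 105 mm.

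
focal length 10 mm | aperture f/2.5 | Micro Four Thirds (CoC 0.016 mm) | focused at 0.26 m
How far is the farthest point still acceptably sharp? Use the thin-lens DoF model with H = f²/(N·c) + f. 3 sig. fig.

289 mm

Hyperfocal distance H = f²/(N·c) + f = 10²/(2.5 × 0.016) + 10 = 100/0.04 + 10 ≈ 2510.0 mm ≈ 2.510 m.
Far limit Df = s·(H − f)/(H − s) = 260 × (2510.0 − 10) / (2510.0 − 260) = 260 × 2500.0 / 2250.0 ≈ 288.89 mm.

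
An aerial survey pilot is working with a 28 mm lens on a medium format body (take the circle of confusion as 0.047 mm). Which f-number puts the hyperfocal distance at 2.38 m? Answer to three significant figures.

f/7.09

Rearrange H = f²/(N·c) + f for N: N = f² / ((H − f)·c).
N = 28² / ((2380 − 28) × 0.047) = 784 / 110.5 ≈ 7.09.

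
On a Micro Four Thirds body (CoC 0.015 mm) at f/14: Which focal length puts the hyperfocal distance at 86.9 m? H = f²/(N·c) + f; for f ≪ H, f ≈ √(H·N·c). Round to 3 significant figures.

From H = f²/(N·c) + f, with f ≪ H: f ≈ √(H·N·c) = √(86900 × 14 × 0.015) = √18249 ≈ 135.1 mm.
The +f correction barely moves this — solving exactly, f² + N·c·f − N·c·H = 0 ⇒ f = (−N·c + √((N·c)² + 4·N·c·H))/2 = (−0.21 + √72996)/2 ≈ 134.98 mm, so f ≈ 135 mm.

135 mm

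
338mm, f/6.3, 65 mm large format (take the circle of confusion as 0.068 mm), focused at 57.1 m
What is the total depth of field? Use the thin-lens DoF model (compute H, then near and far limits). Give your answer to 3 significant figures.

25.5 m

Hyperfocal distance H = f²/(N·c) + f = 338²/(6.3 × 0.068) + 338 = 114244/0.4284 + 338 ≈ 267014.0 mm ≈ 267.0 m.
Near limit Dn = s·(H − f)/(H + s − 2f) = 57100 × (267014.0 − 338) / (267014.0 + 57100 − 2 × 338) = 57100 × 266676.0 / 323438.0 ≈ 47079 mm.
Far limit Df = s·(H − f)/(H − s) = 57100 × (267014.0 − 338) / (267014.0 − 57100) = 57100 × 266676.0 / 209914.0 ≈ 72540 mm.
Depth of field = Df − Dn = 72540 − 47079 ≈ 25461 mm ≈ 25.5 m.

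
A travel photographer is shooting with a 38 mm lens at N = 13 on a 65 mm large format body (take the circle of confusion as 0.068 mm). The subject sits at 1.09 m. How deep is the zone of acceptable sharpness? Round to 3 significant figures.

2.40 m

Hyperfocal distance H = f²/(N·c) + f = 38²/(13 × 0.068) + 38 = 1444/0.884 + 38 ≈ 1671.5 mm ≈ 1.671 m.
Near limit Dn = s·(H − f)/(H + s − 2f) = 1090 × (1671.5 − 38) / (1671.5 + 1090 − 2 × 38) = 1090 × 1633.5 / 2685.5 ≈ 663.0 mm.
Far limit Df = s·(H − f)/(H − s) = 1090 × (1671.5 − 38) / (1671.5 − 1090) = 1090 × 1633.5 / 581.5 ≈ 3062.0 mm.
Depth of field = Df − Dn = 3062.0 − 663.0 ≈ 2399.0 mm ≈ 2.40 m.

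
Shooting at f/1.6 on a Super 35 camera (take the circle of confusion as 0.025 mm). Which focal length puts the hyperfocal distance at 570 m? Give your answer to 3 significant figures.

From H = f²/(N·c) + f, with f ≪ H: f ≈ √(H·N·c) = √(570000 × 1.6 × 0.025) = √22800 ≈ 151.0 mm.
The +f correction barely moves this — solving exactly, f² + N·c·f − N·c·H = 0 ⇒ f = (−N·c + √((N·c)² + 4·N·c·H))/2 = (−0.04 + √91200)/2 ≈ 150.98 mm, so f ≈ 151 mm.

151 mm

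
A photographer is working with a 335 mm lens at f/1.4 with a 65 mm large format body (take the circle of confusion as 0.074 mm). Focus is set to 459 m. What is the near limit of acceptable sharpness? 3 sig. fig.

322 m

Hyperfocal distance H = f²/(N·c) + f = 335²/(1.4 × 0.074) + 335 = 112225/0.1036 + 335 ≈ 1083587.9 mm ≈ 1084 m.
Near limit Dn = s·(H − f)/(H + s − 2f) = 459000 × (1083587.9 − 335) / (1083587.9 + 459000 − 2 × 335) = 459000 × 1083252.9 / 1541917.9 ≈ 322464 mm ≈ 322 m.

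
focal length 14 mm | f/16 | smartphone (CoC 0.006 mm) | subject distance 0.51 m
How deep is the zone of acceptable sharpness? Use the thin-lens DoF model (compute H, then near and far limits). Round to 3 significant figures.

263 mm

Hyperfocal distance H = f²/(N·c) + f = 14²/(16 × 0.006) + 14 = 196/0.096 + 14 ≈ 2055.7 mm ≈ 2.056 m.
Near limit Dn = s·(H − f)/(H + s − 2f) = 510 × (2055.7 − 14) / (2055.7 + 510 − 2 × 14) = 510 × 2041.7 / 2537.7 ≈ 410.32 mm.
Far limit Df = s·(H − f)/(H − s) = 510 × (2055.7 − 14) / (2055.7 − 510) = 510 × 2041.7 / 1545.7 ≈ 673.66 mm.
Depth of field = Df − Dn = 673.66 − 410.32 ≈ 263.34 mm.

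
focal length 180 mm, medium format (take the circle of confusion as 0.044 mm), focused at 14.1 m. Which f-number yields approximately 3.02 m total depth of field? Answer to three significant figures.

f/5.60

Write h = H − f = f²/(N·c). The thin-lens limits are Dn = s·h/(h + (s−f)) and Df = s·h/(h − (s−f)), so DoF = Df − Dn = 2·s·(s−f)·h / (h² − (s−f)²).
That is a quadratic in h: DoF·h² − 2·s·(s−f)·h − DoF·(s−f)² = 0 ⇒ h = (s−f)·(s + √(s² + DoF²)) / DoF = 13920 × (14100 + √(14100² + 3020²)) / 3020 = 13920 × (14100 + 14419.8) / 3020 ≈ 131455 mm.
Then N = f²/(c·h) = 180² / (0.044 × 131455) = 32400 / 5784.0 ≈ 5.60.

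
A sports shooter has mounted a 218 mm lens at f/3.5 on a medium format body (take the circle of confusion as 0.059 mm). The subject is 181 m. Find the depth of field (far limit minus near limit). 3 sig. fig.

Hyperfocal distance H = f²/(N·c) + f = 218²/(3.5 × 0.059) + 218 = 47524/0.2065 + 218 ≈ 230358.4 mm ≈ 230.4 m.
Near limit Dn = s·(H − f)/(H + s − 2f) = 181000 × (230358.4 − 218) / (230358.4 + 181000 − 2 × 218) = 181000 × 230140.4 / 410922.4 ≈ 101371 mm.
Far limit Df = s·(H − f)/(H − s) = 181000 × (230358.4 − 218) / (230358.4 − 181000) = 181000 × 230140.4 / 49358.4 ≈ 843937 mm.
Depth of field = Df − Dn = 843937 − 101371 ≈ 742566 mm ≈ 743 m.

743 m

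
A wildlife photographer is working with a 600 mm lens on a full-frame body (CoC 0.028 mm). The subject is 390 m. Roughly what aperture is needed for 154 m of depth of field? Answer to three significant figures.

f/6.28

Write h = H − f = f²/(N·c). The thin-lens limits are Dn = s·h/(h + (s−f)) and Df = s·h/(h − (s−f)), so DoF = Df − Dn = 2·s·(s−f)·h / (h² − (s−f)²).
That is a quadratic in h: DoF·h² − 2·s·(s−f)·h − DoF·(s−f)² = 0 ⇒ h = (s−f)·(s + √(s² + DoF²)) / DoF = 389400 × (390000 + √(390000² + 154000²)) / 154000 = 389400 × (390000 + 419304) / 154000 ≈ 2046383 mm.
Then N = f²/(c·h) = 600² / (0.028 × 2046383) = 360000 / 57299 ≈ 6.28.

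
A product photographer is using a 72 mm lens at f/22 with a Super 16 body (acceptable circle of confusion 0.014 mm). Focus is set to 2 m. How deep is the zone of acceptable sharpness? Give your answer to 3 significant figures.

Hyperfocal distance H = f²/(N·c) + f = 72²/(22 × 0.014) + 72 = 5184/0.308 + 72 ≈ 16903.2 mm ≈ 16.90 m.
Near limit Dn = s·(H − f)/(H + s − 2f) = 2000 × (16903.2 − 72) / (16903.2 + 2000 − 2 × 72) = 2000 × 16831.2 / 18759.2 ≈ 1794.45 mm.
Far limit Df = s·(H − f)/(H − s) = 2000 × (16903.2 − 72) / (16903.2 − 2000) = 2000 × 16831.2 / 14903.2 ≈ 2258.74 mm.
Depth of field = Df − Dn = 2258.74 − 1794.45 ≈ 464.29 mm.

464 mm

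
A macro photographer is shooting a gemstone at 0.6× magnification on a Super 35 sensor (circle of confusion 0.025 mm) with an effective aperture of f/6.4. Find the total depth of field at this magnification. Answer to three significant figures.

0.889 mm

At magnification m, DoF ≈ 2·N_eff·c/m² = 2 × 6.4 × 0.025 / 0.6² = 0.32 / 0.36 ≈ 0.889 mm.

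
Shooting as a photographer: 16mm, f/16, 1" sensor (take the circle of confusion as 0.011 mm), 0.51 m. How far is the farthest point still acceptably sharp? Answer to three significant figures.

0.772 m

Hyperfocal distance H = f²/(N·c) + f = 16²/(16 × 0.011) + 16 = 256/0.176 + 16 ≈ 1470.5 mm ≈ 1.471 m.
Far limit Df = s·(H − f)/(H − s) = 510 × (1470.5 − 16) / (1470.5 − 510) = 510 × 1454.5 / 960.5 ≈ 772.29 mm ≈ 0.772 m.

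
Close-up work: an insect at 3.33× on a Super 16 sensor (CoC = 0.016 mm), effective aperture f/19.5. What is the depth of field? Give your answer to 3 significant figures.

At magnification m, DoF ≈ 2·N_eff·c/m² = 2 × 19.5 × 0.016 / 3.33² = 0.624 / 11.09 ≈ 0.0563 mm.

0.0563 mm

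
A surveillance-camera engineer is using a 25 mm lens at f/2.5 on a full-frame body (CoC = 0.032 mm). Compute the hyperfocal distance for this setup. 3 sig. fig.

7.84 m

Hyperfocal distance H = f²/(N·c) + f = 25²/(2.5 × 0.032) + 25 = 625/0.08 + 25 ≈ 7837.5 mm ≈ 7.84 m.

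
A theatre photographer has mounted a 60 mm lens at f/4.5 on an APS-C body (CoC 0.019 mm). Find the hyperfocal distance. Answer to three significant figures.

Hyperfocal distance H = f²/(N·c) + f = 60²/(4.5 × 0.019) + 60 = 3600/0.0855 + 60 ≈ 42165.3 mm ≈ 42.2 m.

42.2 m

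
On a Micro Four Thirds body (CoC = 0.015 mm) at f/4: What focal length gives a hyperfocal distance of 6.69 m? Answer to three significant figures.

20.0 mm

From H = f²/(N·c) + f, with f ≪ H: f ≈ √(H·N·c) = √(6690 × 4 × 0.015) = √401.40 ≈ 20.03 mm.
The +f correction barely moves this — solving exactly, f² + N·c·f − N·c·H = 0 ⇒ f = (−N·c + √((N·c)² + 4·N·c·H))/2 = (−0.06 + √1605.6)/2 ≈ 20.005 mm, so f ≈ 20.0 mm.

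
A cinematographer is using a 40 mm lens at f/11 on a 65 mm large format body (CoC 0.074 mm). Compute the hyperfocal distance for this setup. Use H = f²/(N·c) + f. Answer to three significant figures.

2.01 m

Hyperfocal distance H = f²/(N·c) + f = 40²/(11 × 0.074) + 40 = 1600/0.814 + 40 ≈ 2005.6 mm ≈ 2.01 m.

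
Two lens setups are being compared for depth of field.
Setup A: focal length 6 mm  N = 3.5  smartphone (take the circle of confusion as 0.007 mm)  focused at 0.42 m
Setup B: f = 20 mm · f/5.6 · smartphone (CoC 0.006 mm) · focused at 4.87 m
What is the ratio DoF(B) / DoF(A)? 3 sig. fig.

Setup A: H = 6²/(3.5×0.007) + 6 ≈ 1475.4 mm; DoF = Df − Dn = 584.75 − 327.68 ≈ 257.07 mm.
Setup B: H = 20²/(5.6×0.006) + 20 ≈ 11924.8 mm; DoF = Df − Dn = 8218.0 − 3460.3 ≈ 4757.7 mm.
Ratio = 4757.7 / 257.07 ≈ 18.5.

18.5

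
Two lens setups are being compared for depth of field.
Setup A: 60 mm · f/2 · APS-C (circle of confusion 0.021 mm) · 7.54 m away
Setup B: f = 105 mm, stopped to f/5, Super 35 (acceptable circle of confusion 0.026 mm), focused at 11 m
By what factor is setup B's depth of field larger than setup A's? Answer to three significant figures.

2.17

Setup A: H = 60²/(2×0.021) + 60 ≈ 85774.3 mm; DoF = Df − Dn = 8260.9 − 6934.8 ≈ 1326.1 mm.
Setup B: H = 105²/(5×0.026) + 105 ≈ 84912.7 mm; DoF = Df − Dn = 12621.4 − 9747.7 ≈ 2873.7 mm.
Ratio = 2873.7 / 1326.1 ≈ 2.17.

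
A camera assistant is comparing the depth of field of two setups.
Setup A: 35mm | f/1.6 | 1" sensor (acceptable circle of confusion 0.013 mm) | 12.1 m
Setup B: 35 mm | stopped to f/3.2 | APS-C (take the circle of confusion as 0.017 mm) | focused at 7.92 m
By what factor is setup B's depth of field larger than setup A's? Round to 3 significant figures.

1.22

Setup A: H = 35²/(1.6×0.013) + 35 ≈ 58929.2 mm; DoF = Df − Dn = 15217.4 − 10042.7 ≈ 5174.7 mm.
Setup B: H = 35²/(3.2×0.017) + 35 ≈ 22553.4 mm; DoF = Df − Dn = 12187.6 − 5866.0 ≈ 6321.6 mm.
Ratio = 6321.6 / 5174.7 ≈ 1.22.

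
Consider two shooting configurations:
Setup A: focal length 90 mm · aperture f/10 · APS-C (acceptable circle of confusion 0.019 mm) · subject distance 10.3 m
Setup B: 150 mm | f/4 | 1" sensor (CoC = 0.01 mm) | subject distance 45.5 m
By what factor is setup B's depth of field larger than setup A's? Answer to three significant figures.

Setup A: H = 90²/(10×0.019) + 90 ≈ 42721.6 mm; DoF = Df − Dn = 13543.6 − 8309.8 ≈ 5233.8 mm.
Setup B: H = 150²/(4×0.01) + 150 ≈ 562650.0 mm; DoF = Df − Dn = 49490.0 − 42105.4 ≈ 7384.6 mm.
Ratio = 7384.6 / 5233.8 ≈ 1.41.

1.41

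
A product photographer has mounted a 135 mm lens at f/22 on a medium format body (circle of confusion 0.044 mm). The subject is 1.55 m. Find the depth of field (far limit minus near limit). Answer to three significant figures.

Hyperfocal distance H = f²/(N·c) + f = 135²/(22 × 0.044) + 135 = 18225/0.968 + 135 ≈ 18962.5 mm ≈ 18.96 m.
Near limit Dn = s·(H − f)/(H + s − 2f) = 1550 × (18962.5 − 135) / (18962.5 + 1550 − 2 × 135) = 1550 × 18827.5 / 20242.5 ≈ 1441.65 mm.
Far limit Df = s·(H − f)/(H − s) = 1550 × (18962.5 − 135) / (18962.5 − 1550) = 1550 × 18827.5 / 17412.5 ≈ 1675.96 mm.
Depth of field = Df − Dn = 1675.96 − 1441.65 ≈ 234.31 mm.

234 mm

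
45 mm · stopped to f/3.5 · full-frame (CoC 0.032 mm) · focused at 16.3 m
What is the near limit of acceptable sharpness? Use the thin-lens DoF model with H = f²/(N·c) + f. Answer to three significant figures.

8.58 m

Hyperfocal distance H = f²/(N·c) + f = 45²/(3.5 × 0.032) + 45 = 2025/0.112 + 45 ≈ 18125.4 mm ≈ 18.13 m.
Near limit Dn = s·(H − f)/(H + s − 2f) = 16300 × (18125.4 − 45) / (18125.4 + 16300 − 2 × 45) = 16300 × 18080.4 / 34335.4 ≈ 8583.3 mm ≈ 8.58 m.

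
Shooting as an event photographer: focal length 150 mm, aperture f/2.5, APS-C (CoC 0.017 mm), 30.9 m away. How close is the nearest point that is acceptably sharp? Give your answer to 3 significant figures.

29.2 m

Hyperfocal distance H = f²/(N·c) + f = 150²/(2.5 × 0.017) + 150 = 22500/0.0425 + 150 ≈ 529561.8 mm ≈ 529.6 m.
Near limit Dn = s·(H − f)/(H + s − 2f) = 30900 × (529561.8 − 150) / (529561.8 + 30900 − 2 × 150) = 30900 × 529411.8 / 560161.8 ≈ 29204 mm ≈ 29.2 m.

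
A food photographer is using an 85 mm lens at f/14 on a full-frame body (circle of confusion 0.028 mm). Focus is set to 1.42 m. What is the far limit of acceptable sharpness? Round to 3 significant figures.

1.53 m

Hyperfocal distance H = f²/(N·c) + f = 85²/(14 × 0.028) + 85 = 7225/0.392 + 85 ≈ 18516.1 mm ≈ 18.52 m.
Far limit Df = s·(H − f)/(H − s) = 1420 × (18516.1 − 85) / (18516.1 − 1420) = 1420 × 18431.1 / 17096.1 ≈ 1530.9 mm ≈ 1.53 m.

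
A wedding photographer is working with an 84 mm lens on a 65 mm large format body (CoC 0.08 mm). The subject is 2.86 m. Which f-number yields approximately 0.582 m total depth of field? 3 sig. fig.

Write h = H − f = f²/(N·c). The thin-lens limits are Dn = s·h/(h + (s−f)) and Df = s·h/(h − (s−f)), so DoF = Df − Dn = 2·s·(s−f)·h / (h² − (s−f)²).
That is a quadratic in h: DoF·h² − 2·s·(s−f)·h − DoF·(s−f)² = 0 ⇒ h = (s−f)·(s + √(s² + DoF²)) / DoF = 2776 × (2860 + √(2860² + 582²)) / 582 = 2776 × (2860 + 2918.62) / 582 ≈ 27563 mm.
Then N = f²/(c·h) = 84² / (0.08 × 27563) = 7056 / 2205.0 ≈ 3.20.

f/3.20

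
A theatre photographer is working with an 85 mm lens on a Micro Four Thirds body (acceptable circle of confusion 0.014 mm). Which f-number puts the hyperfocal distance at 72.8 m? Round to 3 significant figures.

f/7.10

Rearrange H = f²/(N·c) + f for N: N = f² / ((H − f)·c).
N = 85² / ((72800 − 85) × 0.014) = 7225 / 1018 ≈ 7.10.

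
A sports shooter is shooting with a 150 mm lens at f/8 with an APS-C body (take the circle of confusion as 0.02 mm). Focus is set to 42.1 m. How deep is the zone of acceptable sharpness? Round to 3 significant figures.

27.6 m

Hyperfocal distance H = f²/(N·c) + f = 150²/(8 × 0.02) + 150 = 22500/0.16 + 150 ≈ 140775.0 mm ≈ 140.8 m.
Near limit Dn = s·(H − f)/(H + s − 2f) = 42100 × (140775.0 − 150) / (140775.0 + 42100 − 2 × 150) = 42100 × 140625.0 / 182575.0 ≈ 32427 mm.
Far limit Df = s·(H − f)/(H − s) = 42100 × (140775.0 − 150) / (140775.0 − 42100) = 42100 × 140625.0 / 98675.0 ≈ 59998 mm.
Depth of field = Df − Dn = 59998 − 32427 ≈ 27571 mm ≈ 27.6 m.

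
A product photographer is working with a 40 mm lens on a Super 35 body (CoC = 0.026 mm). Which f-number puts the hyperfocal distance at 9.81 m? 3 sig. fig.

f/6.30

Rearrange H = f²/(N·c) + f for N: N = f² / ((H − f)·c).
N = 40² / ((9810 − 40) × 0.026) = 1600 / 254.0 ≈ 6.30.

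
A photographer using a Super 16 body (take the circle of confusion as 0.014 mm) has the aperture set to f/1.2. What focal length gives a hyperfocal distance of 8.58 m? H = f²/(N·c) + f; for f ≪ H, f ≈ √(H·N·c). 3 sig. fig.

12.0 mm

From H = f²/(N·c) + f, with f ≪ H: f ≈ √(H·N·c) = √(8580 × 1.2 × 0.014) = √144.14 ≈ 12.01 mm.
The +f correction barely moves this — solving exactly, f² + N·c·f − N·c·H = 0 ⇒ f = (−N·c + √((N·c)² + 4·N·c·H))/2 = (−0.0168 + √576.58)/2 ≈ 11.998 mm, so f ≈ 12.0 mm.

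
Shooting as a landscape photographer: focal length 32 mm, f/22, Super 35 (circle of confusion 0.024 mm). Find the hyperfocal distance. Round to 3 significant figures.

Hyperfocal distance H = f²/(N·c) + f = 32²/(22 × 0.024) + 32 = 1024/0.528 + 32 ≈ 1971.4 mm ≈ 1.97 m.

1.97 m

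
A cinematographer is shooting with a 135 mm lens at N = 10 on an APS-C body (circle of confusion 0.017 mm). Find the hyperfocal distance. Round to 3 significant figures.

107 m

Hyperfocal distance H = f²/(N·c) + f = 135²/(10 × 0.017) + 135 = 18225/0.17 + 135 ≈ 107340.9 mm ≈ 107 m.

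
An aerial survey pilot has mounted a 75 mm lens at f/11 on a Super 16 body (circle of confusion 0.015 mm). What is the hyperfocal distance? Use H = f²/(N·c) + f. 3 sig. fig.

Hyperfocal distance H = f²/(N·c) + f = 75²/(11 × 0.015) + 75 = 5625/0.165 + 75 ≈ 34165.9 mm ≈ 34.2 m.

34.2 m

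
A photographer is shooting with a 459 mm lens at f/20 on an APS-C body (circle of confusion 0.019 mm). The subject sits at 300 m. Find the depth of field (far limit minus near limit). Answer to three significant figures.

Hyperfocal distance H = f²/(N·c) + f = 459²/(20 × 0.019) + 459 = 210681/0.38 + 459 ≈ 554882.7 mm ≈ 554.9 m.
Near limit Dn = s·(H − f)/(H + s − 2f) = 300000 × (554882.7 − 459) / (554882.7 + 300000 − 2 × 459) = 300000 × 554423.7 / 853964.7 ≈ 194770 mm.
Far limit Df = s·(H − f)/(H − s) = 300000 × (554882.7 − 459) / (554882.7 − 300000) = 300000 × 554423.7 / 254882.7 ≈ 652563 mm.
Depth of field = Df − Dn = 652563 − 194770 ≈ 457793 mm ≈ 458 m.

458 m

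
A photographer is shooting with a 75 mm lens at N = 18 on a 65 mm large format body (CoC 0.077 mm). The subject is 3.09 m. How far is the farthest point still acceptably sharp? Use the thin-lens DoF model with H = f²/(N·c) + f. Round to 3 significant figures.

12.0 m

Hyperfocal distance H = f²/(N·c) + f = 75²/(18 × 0.077) + 75 = 5625/1.386 + 75 ≈ 4133.4 mm ≈ 4.133 m.
Far limit Df = s·(H − f)/(H − s) = 3090 × (4133.4 − 75) / (4133.4 − 3090) = 3090 × 4058.4 / 1043.4 ≈ 12018 mm ≈ 12.0 m.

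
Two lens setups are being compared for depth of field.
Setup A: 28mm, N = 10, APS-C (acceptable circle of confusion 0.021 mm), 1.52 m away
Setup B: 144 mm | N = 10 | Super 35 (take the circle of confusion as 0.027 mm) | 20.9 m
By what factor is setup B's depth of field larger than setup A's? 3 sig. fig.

8.43

Setup A: H = 28²/(10×0.021) + 28 ≈ 3761.3 mm; DoF = Df − Dn = 2531.8 − 1086.0 ≈ 1445.8 mm.
Setup B: H = 144²/(10×0.027) + 144 ≈ 76944.0 mm; DoF = Df − Dn = 28640 − 16453 ≈ 12187 mm.
Ratio = 12187 / 1445.8 ≈ 8.43.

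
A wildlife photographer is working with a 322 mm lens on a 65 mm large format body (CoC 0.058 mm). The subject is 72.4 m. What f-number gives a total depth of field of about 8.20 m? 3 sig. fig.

f/1.40

Write h = H − f = f²/(N·c). The thin-lens limits are Dn = s·h/(h + (s−f)) and Df = s·h/(h − (s−f)), so DoF = Df − Dn = 2·s·(s−f)·h / (h² − (s−f)²).
That is a quadratic in h: DoF·h² − 2·s·(s−f)·h − DoF·(s−f)² = 0 ⇒ h = (s−f)·(s + √(s² + DoF²)) / DoF = 72078 × (72400 + √(72400² + 8200²)) / 8200 = 72078 × (72400 + 72862.9) / 8200 ≈ 1276861 mm.
Then N = f²/(c·h) = 322² / (0.058 × 1276861) = 103684 / 74058 ≈ 1.40.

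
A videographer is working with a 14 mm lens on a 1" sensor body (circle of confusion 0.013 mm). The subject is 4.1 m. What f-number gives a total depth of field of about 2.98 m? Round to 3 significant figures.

Write h = H − f = f²/(N·c). The thin-lens limits are Dn = s·h/(h + (s−f)) and Df = s·h/(h − (s−f)), so DoF = Df − Dn = 2·s·(s−f)·h / (h² − (s−f)²).
That is a quadratic in h: DoF·h² − 2·s·(s−f)·h − DoF·(s−f)² = 0 ⇒ h = (s−f)·(s + √(s² + DoF²)) / DoF = 4086 × (4100 + √(4100² + 2980²)) / 2980 = 4086 × (4100 + 5068.57) / 2980 ≈ 12571 mm.
Then N = f²/(c·h) = 14² / (0.013 × 12571) = 196 / 163.43 ≈ 1.20.

f/1.20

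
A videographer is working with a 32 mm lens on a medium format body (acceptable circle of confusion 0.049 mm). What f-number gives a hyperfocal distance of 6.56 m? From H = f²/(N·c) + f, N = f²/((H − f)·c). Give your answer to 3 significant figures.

Rearrange H = f²/(N·c) + f for N: N = f² / ((H − f)·c).
N = 32² / ((6560 − 32) × 0.049) = 1024 / 319.9 ≈ 3.20.

f/3.20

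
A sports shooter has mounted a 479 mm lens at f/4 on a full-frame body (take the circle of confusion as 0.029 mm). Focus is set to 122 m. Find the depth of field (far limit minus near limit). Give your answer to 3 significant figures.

15.0 m

Hyperfocal distance H = f²/(N·c) + f = 479²/(4 × 0.029) + 479 = 229441/0.116 + 479 ≈ 1978418.7 mm ≈ 1978 m.
Near limit Dn = s·(H − f)/(H + s − 2f) = 122000 × (1978418.7 − 479) / (1978418.7 + 122000 − 2 × 479) = 122000 × 1977939.7 / 2099460.7 ≈ 114938 mm.
Far limit Df = s·(H − f)/(H − s) = 122000 × (1978418.7 − 479) / (1978418.7 − 122000) = 122000 × 1977939.7 / 1856418.7 ≈ 129986 mm.
Depth of field = Df − Dn = 129986 − 114938 ≈ 15048 mm ≈ 15.0 m.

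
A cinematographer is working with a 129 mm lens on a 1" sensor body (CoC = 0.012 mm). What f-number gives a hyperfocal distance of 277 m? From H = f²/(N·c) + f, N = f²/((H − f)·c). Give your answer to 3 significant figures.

f/5.01

Rearrange H = f²/(N·c) + f for N: N = f² / ((H − f)·c).
N = 129² / ((277000 − 129) × 0.012) = 16641 / 3322 ≈ 5.01.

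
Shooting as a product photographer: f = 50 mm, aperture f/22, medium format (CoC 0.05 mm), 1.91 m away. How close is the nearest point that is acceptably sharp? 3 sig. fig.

1.05 m

Hyperfocal distance H = f²/(N·c) + f = 50²/(22 × 0.05) + 50 = 2500/1.1 + 50 ≈ 2322.7 mm ≈ 2.323 m.
Near limit Dn = s·(H − f)/(H + s − 2f) = 1910 × (2322.7 − 50) / (2322.7 + 1910 − 2 × 50) = 1910 × 2272.7 / 4132.7 ≈ 1050.4 mm ≈ 1.05 m.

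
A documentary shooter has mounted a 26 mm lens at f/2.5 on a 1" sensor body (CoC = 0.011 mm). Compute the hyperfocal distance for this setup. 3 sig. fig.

Hyperfocal distance H = f²/(N·c) + f = 26²/(2.5 × 0.011) + 26 = 676/0.0275 + 26 ≈ 24607.8 mm ≈ 24.6 m.

24.6 m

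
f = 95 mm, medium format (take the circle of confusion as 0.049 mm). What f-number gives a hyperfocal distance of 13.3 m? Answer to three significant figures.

f/13.9

Rearrange H = f²/(N·c) + f for N: N = f² / ((H − f)·c).
N = 95² / ((13300 − 95) × 0.049) = 9025 / 647.0 ≈ 13.9.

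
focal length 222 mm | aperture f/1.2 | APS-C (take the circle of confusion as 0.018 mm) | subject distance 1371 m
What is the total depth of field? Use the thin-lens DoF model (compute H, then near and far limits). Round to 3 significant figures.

Hyperfocal distance H = f²/(N·c) + f = 222²/(1.2 × 0.018) + 222 = 49284/0.0216 + 222 ≈ 2281888.7 mm ≈ 2282 m.
Near limit Dn = s·(H − f)/(H + s − 2f) = 1371000 × (2281888.7 − 222) / (2281888.7 + 1371000 − 2 × 222) = 1371000 × 2281666.7 / 3652444.7 ≈ 856458 mm.
Far limit Df = s·(H − f)/(H − s) = 1371000 × (2281888.7 − 222) / (2281888.7 − 1371000) = 1371000 × 2281666.7 / 910888.7 ≈ 3434190 mm.
Depth of field = Df − Dn = 3434190 − 856458 ≈ 2577732 mm ≈ 2580 m.

2580 m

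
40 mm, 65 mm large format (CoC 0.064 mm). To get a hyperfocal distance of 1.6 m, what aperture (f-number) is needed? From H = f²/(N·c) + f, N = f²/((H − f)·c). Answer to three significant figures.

Rearrange H = f²/(N·c) + f for N: N = f² / ((H − f)·c).
N = 40² / ((1600 − 40) × 0.064) = 1600 / 99.84 ≈ 16.

f/16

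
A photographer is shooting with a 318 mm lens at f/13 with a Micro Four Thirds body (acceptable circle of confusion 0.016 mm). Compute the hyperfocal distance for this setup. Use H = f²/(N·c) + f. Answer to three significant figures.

486 m

Hyperfocal distance H = f²/(N·c) + f = 318²/(13 × 0.016) + 318 = 101124/0.208 + 318 ≈ 486491.1 mm ≈ 486 m.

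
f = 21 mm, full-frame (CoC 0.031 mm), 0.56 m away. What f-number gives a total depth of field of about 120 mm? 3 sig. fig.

f/2.80

Write h = H − f = f²/(N·c). The thin-lens limits are Dn = s·h/(h + (s−f)) and Df = s·h/(h − (s−f)), so DoF = Df − Dn = 2·s·(s−f)·h / (h² − (s−f)²).
That is a quadratic in h: DoF·h² − 2·s·(s−f)·h − DoF·(s−f)² = 0 ⇒ h = (s−f)·(s + √(s² + DoF²)) / DoF = 539 × (560 + √(560² + 120²)) / 120 = 539 × (560 + 572.713) / 120 ≈ 5087.8 mm.
Then N = f²/(c·h) = 21² / (0.031 × 5087.8) = 441 / 157.72 ≈ 2.80.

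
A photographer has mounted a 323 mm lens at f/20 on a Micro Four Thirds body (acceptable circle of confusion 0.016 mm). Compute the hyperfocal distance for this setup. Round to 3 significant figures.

Hyperfocal distance H = f²/(N·c) + f = 323²/(20 × 0.016) + 323 = 104329/0.32 + 323 ≈ 326351.1 mm ≈ 326 m.

326 m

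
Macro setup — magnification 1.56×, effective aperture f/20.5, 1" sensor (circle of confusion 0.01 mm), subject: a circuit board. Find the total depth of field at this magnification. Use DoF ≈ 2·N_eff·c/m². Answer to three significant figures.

At magnification m, DoF ≈ 2·N_eff·c/m² = 2 × 20.5 × 0.01 / 1.56² = 0.41 / 2.434 ≈ 0.168 mm.

0.168 mm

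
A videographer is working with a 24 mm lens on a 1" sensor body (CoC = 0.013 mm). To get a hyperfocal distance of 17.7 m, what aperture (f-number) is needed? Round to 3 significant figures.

Rearrange H = f²/(N·c) + f for N: N = f² / ((H − f)·c).
N = 24² / ((17700 − 24) × 0.013) = 576 / 229.8 ≈ 2.51.

f/2.51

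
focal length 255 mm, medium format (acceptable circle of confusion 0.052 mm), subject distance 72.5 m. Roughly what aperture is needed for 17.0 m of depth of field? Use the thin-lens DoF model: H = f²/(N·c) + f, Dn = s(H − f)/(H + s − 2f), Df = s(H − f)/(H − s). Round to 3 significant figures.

f/2.00

Write h = H − f = f²/(N·c). The thin-lens limits are Dn = s·h/(h + (s−f)) and Df = s·h/(h − (s−f)), so DoF = Df − Dn = 2·s·(s−f)·h / (h² − (s−f)²).
That is a quadratic in h: DoF·h² − 2·s·(s−f)·h − DoF·(s−f)² = 0 ⇒ h = (s−f)·(s + √(s² + DoF²)) / DoF = 72245 × (72500 + √(72500² + 17000²)) / 17000 = 72245 × (72500 + 74466.4) / 17000 ≈ 624564 mm.
Then N = f²/(c·h) = 255² / (0.052 × 624564) = 65025 / 32477 ≈ 2.00.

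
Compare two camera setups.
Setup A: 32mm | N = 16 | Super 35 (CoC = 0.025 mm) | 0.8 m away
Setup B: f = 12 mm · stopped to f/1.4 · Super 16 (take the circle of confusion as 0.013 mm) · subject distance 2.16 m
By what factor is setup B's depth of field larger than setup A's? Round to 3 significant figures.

2.40

Setup A: H = 32²/(16×0.025) + 32 ≈ 2592.0 mm; DoF = Df − Dn = 1142.86 − 615.38 ≈ 527.48 mm.
Setup B: H = 12²/(1.4×0.013) + 12 ≈ 7924.1 mm; DoF = Df − Dn = 2964.9 − 1698.8 ≈ 1266.1 mm.
Ratio = 1266.1 / 527.48 ≈ 2.40.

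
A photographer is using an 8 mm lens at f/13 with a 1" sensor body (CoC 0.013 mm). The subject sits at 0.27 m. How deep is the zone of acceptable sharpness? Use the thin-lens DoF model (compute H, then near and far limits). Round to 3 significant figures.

0.717 m

Hyperfocal distance H = f²/(N·c) + f = 8²/(13 × 0.013) + 8 = 64/0.169 + 8 ≈ 386.7 mm ≈ 0.387 m.
Near limit Dn = s·(H − f)/(H + s − 2f) = 270 × (386.7 − 8) / (386.7 + 270 − 2 × 8) = 270 × 378.7 / 640.7 ≈ 159.59 mm.
Far limit Df = s·(H − f)/(H − s) = 270 × (386.7 − 8) / (386.7 − 270) = 270 × 378.7 / 116.7 ≈ 876.18 mm.
Depth of field = Df − Dn = 876.18 − 159.59 ≈ 716.59 mm ≈ 0.717 m.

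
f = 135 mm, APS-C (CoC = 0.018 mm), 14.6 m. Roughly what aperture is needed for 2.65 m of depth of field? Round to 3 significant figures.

Write h = H − f = f²/(N·c). The thin-lens limits are Dn = s·h/(h + (s−f)) and Df = s·h/(h − (s−f)), so DoF = Df − Dn = 2·s·(s−f)·h / (h² − (s−f)²).
That is a quadratic in h: DoF·h² − 2·s·(s−f)·h − DoF·(s−f)² = 0 ⇒ h = (s−f)·(s + √(s² + DoF²)) / DoF = 14465 × (14600 + √(14600² + 2650²)) / 2650 = 14465 × (14600 + 14838.5) / 2650 ≈ 160690 mm.
Then N = f²/(c·h) = 135² / (0.018 × 160690) = 18225 / 2892.4 ≈ 6.30.

f/6.30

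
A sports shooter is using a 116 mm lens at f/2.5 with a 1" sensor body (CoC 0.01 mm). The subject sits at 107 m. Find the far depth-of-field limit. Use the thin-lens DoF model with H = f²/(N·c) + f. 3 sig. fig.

134 m

Hyperfocal distance H = f²/(N·c) + f = 116²/(2.5 × 0.01) + 116 = 13456/0.025 + 116 ≈ 538356.0 mm ≈ 538.4 m.
Far limit Df = s·(H − f)/(H − s) = 107000 × (538356.0 − 116) / (538356.0 − 107000) = 107000 × 538240.0 / 431356.0 ≈ 133513 mm ≈ 134 m.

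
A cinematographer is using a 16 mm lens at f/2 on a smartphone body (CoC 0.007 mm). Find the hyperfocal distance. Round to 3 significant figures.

18.3 m

Hyperfocal distance H = f²/(N·c) + f = 16²/(2 × 0.007) + 16 = 256/0.014 + 16 ≈ 18301.7 mm ≈ 18.3 m.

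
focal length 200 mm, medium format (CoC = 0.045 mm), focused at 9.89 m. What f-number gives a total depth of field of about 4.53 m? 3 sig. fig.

f/20

Write h = H − f = f²/(N·c). The thin-lens limits are Dn = s·h/(h + (s−f)) and Df = s·h/(h − (s−f)), so DoF = Df − Dn = 2·s·(s−f)·h / (h² − (s−f)²).
That is a quadratic in h: DoF·h² − 2·s·(s−f)·h − DoF·(s−f)² = 0 ⇒ h = (s−f)·(s + √(s² + DoF²)) / DoF = 9690 × (9890 + √(9890² + 4530²)) / 4530 = 9690 × (9890 + 10878.1) / 4530 ≈ 44424 mm.
Then N = f²/(c·h) = 200² / (0.045 × 44424) = 40000 / 1999.1 ≈ 20.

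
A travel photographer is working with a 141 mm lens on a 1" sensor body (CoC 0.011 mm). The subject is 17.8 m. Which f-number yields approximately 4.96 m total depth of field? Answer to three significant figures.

f/14

Write h = H − f = f²/(N·c). The thin-lens limits are Dn = s·h/(h + (s−f)) and Df = s·h/(h − (s−f)), so DoF = Df − Dn = 2·s·(s−f)·h / (h² − (s−f)²).
That is a quadratic in h: DoF·h² − 2·s·(s−f)·h − DoF·(s−f)² = 0 ⇒ h = (s−f)·(s + √(s² + DoF²)) / DoF = 17659 × (17800 + √(17800² + 4960²)) / 4960 = 17659 × (17800 + 18478.1) / 4960 ≈ 129160 mm.
Then N = f²/(c·h) = 141² / (0.011 × 129160) = 19881 / 1420.8 ≈ 14.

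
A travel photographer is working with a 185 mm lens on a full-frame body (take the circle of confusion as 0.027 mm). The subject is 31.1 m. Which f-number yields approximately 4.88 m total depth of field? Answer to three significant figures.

Write h = H − f = f²/(N·c). The thin-lens limits are Dn = s·h/(h + (s−f)) and Df = s·h/(h − (s−f)), so DoF = Df − Dn = 2·s·(s−f)·h / (h² − (s−f)²).
That is a quadratic in h: DoF·h² − 2·s·(s−f)·h − DoF·(s−f)² = 0 ⇒ h = (s−f)·(s + √(s² + DoF²)) / DoF = 30915 × (31100 + √(31100² + 4880²)) / 4880 = 30915 × (31100 + 31480.5) / 4880 ≈ 396450 mm.
Then N = f²/(c·h) = 185² / (0.027 × 396450) = 34225 / 10704 ≈ 3.20.

f/3.20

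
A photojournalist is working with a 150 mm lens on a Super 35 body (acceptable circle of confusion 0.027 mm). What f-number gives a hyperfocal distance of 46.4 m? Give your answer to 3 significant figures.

Rearrange H = f²/(N·c) + f for N: N = f² / ((H − f)·c).
N = 150² / ((46400 − 150) × 0.027) = 22500 / 1249 ≈ 18.

f/18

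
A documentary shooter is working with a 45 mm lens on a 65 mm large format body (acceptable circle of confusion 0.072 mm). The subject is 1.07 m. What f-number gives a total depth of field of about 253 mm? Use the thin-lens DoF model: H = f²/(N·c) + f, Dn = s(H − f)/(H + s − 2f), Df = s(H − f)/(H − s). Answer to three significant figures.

f/3.20

Write h = H − f = f²/(N·c). The thin-lens limits are Dn = s·h/(h + (s−f)) and Df = s·h/(h − (s−f)), so DoF = Df − Dn = 2·s·(s−f)·h / (h² − (s−f)²).
That is a quadratic in h: DoF·h² − 2·s·(s−f)·h − DoF·(s−f)² = 0 ⇒ h = (s−f)·(s + √(s² + DoF²)) / DoF = 1025 × (1070 + √(1070² + 253²)) / 253 = 1025 × (1070 + 1099.50) / 253 ≈ 8789.5 mm.
Then N = f²/(c·h) = 45² / (0.072 × 8789.5) = 2025 / 632.84 ≈ 3.20.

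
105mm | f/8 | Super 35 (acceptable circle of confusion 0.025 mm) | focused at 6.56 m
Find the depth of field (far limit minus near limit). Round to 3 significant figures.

Hyperfocal distance H = f²/(N·c) + f = 105²/(8 × 0.025) + 105 = 11025/0.2 + 105 ≈ 55230.0 mm ≈ 55.23 m.
Near limit Dn = s·(H − f)/(H + s − 2f) = 6560 × (55230.0 − 105) / (55230.0 + 6560 − 2 × 105) = 6560 × 55125.0 / 61580.0 ≈ 5872.4 mm.
Far limit Df = s·(H − f)/(H − s) = 6560 × (55230.0 − 105) / (55230.0 − 6560) = 6560 × 55125.0 / 48670.0 ≈ 7430.0 mm.
Depth of field = Df − Dn = 7430.0 − 5872.4 ≈ 1557.6 mm ≈ 1.56 m.

1.56 m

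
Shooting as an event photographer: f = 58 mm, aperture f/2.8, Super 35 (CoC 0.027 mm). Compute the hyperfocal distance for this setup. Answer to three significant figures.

Hyperfocal distance H = f²/(N·c) + f = 58²/(2.8 × 0.027) + 58 = 3364/0.0756 + 58 ≈ 44555.4 mm ≈ 44.6 m.

44.6 m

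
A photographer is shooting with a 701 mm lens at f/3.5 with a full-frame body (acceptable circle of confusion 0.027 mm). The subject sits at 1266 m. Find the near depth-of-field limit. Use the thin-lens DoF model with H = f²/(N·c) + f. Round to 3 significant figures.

Hyperfocal distance H = f²/(N·c) + f = 701²/(3.5 × 0.027) + 701 = 491401/0.0945 + 701 ≈ 5200711.6 mm ≈ 5201 m.
Near limit Dn = s·(H − f)/(H + s − 2f) = 1266000 × (5200711.6 − 701) / (5200711.6 + 1266000 − 2 × 701) = 1266000 × 5200010.6 / 6465309.6 ≈ 1018236 mm ≈ 1020 m.

1020 m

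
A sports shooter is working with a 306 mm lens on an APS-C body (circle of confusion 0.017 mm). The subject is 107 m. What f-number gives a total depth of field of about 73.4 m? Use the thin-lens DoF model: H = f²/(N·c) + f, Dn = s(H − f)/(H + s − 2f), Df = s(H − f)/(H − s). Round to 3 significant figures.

Write h = H − f = f²/(N·c). The thin-lens limits are Dn = s·h/(h + (s−f)) and Df = s·h/(h − (s−f)), so DoF = Df − Dn = 2·s·(s−f)·h / (h² − (s−f)²).
That is a quadratic in h: DoF·h² − 2·s·(s−f)·h − DoF·(s−f)² = 0 ⇒ h = (s−f)·(s + √(s² + DoF²)) / DoF = 106694 × (107000 + √(107000² + 73400²)) / 73400 = 106694 × (107000 + 129756) / 73400 ≈ 344147 mm.
Then N = f²/(c·h) = 306² / (0.017 × 344147) = 93636 / 5850.5 ≈ 16.

f/16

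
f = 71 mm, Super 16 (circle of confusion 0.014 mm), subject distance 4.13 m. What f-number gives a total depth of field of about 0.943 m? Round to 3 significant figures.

f/10

Write h = H − f = f²/(N·c). The thin-lens limits are Dn = s·h/(h + (s−f)) and Df = s·h/(h − (s−f)), so DoF = Df − Dn = 2·s·(s−f)·h / (h² − (s−f)²).
That is a quadratic in h: DoF·h² − 2·s·(s−f)·h − DoF·(s−f)² = 0 ⇒ h = (s−f)·(s + √(s² + DoF²)) / DoF = 4059 × (4130 + √(4130² + 943²)) / 943 = 4059 × (4130 + 4236.29) / 943 ≈ 36011 mm.
Then N = f²/(c·h) = 71² / (0.014 × 36011) = 5041 / 504.16 ≈ 10.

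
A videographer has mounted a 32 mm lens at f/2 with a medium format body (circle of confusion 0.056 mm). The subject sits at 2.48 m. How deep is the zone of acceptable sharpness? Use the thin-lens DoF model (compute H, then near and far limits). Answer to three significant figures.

Hyperfocal distance H = f²/(N·c) + f = 32²/(2 × 0.056) + 32 = 1024/0.112 + 32 ≈ 9174.9 mm ≈ 9.175 m.
Near limit Dn = s·(H − f)/(H + s − 2f) = 2480 × (9174.9 − 32) / (9174.9 + 2480 − 2 × 32) = 2480 × 9142.9 / 11590.9 ≈ 1956.2 mm.
Far limit Df = s·(H − f)/(H − s) = 2480 × (9174.9 − 32) / (9174.9 − 2480) = 2480 × 9142.9 / 6694.9 ≈ 3386.8 mm.
Depth of field = Df − Dn = 3386.8 − 1956.2 ≈ 1430.6 mm ≈ 1.43 m.

1.43 m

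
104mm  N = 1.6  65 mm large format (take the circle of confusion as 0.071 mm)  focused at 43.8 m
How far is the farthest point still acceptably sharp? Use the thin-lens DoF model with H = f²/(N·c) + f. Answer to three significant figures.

81.0 m

Hyperfocal distance H = f²/(N·c) + f = 104²/(1.6 × 0.071) + 104 = 10816/0.1136 + 104 ≈ 95315.3 mm ≈ 95.32 m.
Far limit Df = s·(H − f)/(H − s) = 43800 × (95315.3 − 104) / (95315.3 − 43800) = 43800 × 95211.3 / 51515.3 ≈ 80952 mm ≈ 81.0 m.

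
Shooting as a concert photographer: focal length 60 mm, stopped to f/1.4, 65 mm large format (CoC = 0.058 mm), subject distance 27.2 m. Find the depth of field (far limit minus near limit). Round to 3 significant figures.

Hyperfocal distance H = f²/(N·c) + f = 60²/(1.4 × 0.058) + 60 = 3600/0.0812 + 60 ≈ 44395.0 mm ≈ 44.39 m.
Near limit Dn = s·(H − f)/(H + s − 2f) = 27200 × (44395.0 − 60) / (44395.0 + 27200 − 2 × 60) = 27200 × 44335.0 / 71475.0 ≈ 16872 mm.
Far limit Df = s·(H − f)/(H − s) = 27200 × (44395.0 − 60) / (44395.0 − 27200) = 27200 × 44335.0 / 17195.0 ≈ 70132 mm.
Depth of field = Df − Dn = 70132 − 16872 ≈ 53260 mm ≈ 53.3 m.

53.3 m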